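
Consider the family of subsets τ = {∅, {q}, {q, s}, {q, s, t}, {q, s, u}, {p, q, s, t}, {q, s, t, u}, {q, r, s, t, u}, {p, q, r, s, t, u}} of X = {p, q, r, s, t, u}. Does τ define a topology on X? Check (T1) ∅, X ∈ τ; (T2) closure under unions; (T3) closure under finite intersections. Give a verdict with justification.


τ is NOT a topology on X.

Axiom (T1): ∅ ∈ τ? Yes; X ∈ τ? Yes.
Axiom (T2/T3): check pairwise unions and intersections of members of τ.
Counterexample for (T2): {q, s, u} ∪ {p, q, s, t} = {p, q, s, t, u} ∉ τ. Therefore τ is NOT a topology.


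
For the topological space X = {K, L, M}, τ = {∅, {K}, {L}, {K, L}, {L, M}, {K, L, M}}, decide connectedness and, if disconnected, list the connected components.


(X, τ) is disconnected; components = [{K}, {L, M}].

Find clopen sets (U ∈ τ with X ∖ U ∈ τ):
  U = ∅, X ∖ U = {K, L, M} — both open, so U is clopen.
  U = {K}, X ∖ U = {L, M} — both open, so U is clopen.
  U = {L, M}, X ∖ U = {K} — both open, so U is clopen.
  U = {K, L, M}, X ∖ U = ∅ — both open, so U is clopen.
Nontrivial clopen(s) exist: e.g. {L, M}. So (X, τ) is disconnected.
Compute connected components by grouping points that agree on all clopens:
  component: {K}
  component: {L, M}


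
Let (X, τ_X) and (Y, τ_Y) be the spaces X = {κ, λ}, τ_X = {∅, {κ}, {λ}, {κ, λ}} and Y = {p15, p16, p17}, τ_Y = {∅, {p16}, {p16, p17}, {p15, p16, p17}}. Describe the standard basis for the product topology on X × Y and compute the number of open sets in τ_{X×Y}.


Basis B = {∅ × ∅, {κ} × {p16}, {λ} × {p16}, {κ} × {p16, p17}, {κ, λ} × {p16}, {λ} × {p16, p17}, {κ} × {p15, p16, p17}, {λ} × {p15, p16, p17}, {κ, λ} × {p16, p17}, {κ, λ} × {p15, p16, p17}}; |τ_{X×Y}| = 16.

Enumerate products U × V with U ∈ τ_X, V ∈ τ_Y (deduplicated):
  ∅ × ∅ = {} (∅)
  {κ} × {p16} = {(κ,p16)}
  {λ} × {p16} = {(λ,p16)}
  {κ} × {p16, p17} = {(κ,p16), (κ,p17)}
  {κ, λ} × {p16} = {(κ,p16), (λ,p16)}
  {λ} × {p16, p17} = {(λ,p16), (λ,p17)}
  {κ} × {p15, p16, p17} = {(κ,p15), (κ,p16), (κ,p17)}
  {λ} × {p15, p16, p17} = {(λ,p15), (λ,p16), (λ,p17)}
  {κ, λ} × {p16, p17} = {(κ,p16), (κ,p17), (λ,p16), (λ,p17)}
  {κ, λ} × {p15, p16, p17} = {(κ,p15), (κ,p16), (κ,p17), (λ,p15), (λ,p16), (λ,p17)}
These 10 distinct sets form the basis B.
Close under arbitrary unions to get τ_{X×Y}; counting gives |τ_{X×Y}| = 16.


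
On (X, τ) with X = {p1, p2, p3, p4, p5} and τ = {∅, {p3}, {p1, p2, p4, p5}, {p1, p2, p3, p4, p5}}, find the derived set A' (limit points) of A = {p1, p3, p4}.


A' = {p1, p2, p4, p5}

For each x ∈ X, list the open sets U ∈ τ with x ∈ U, then check whether U ∩ (A ∖ {x}) ≠ ∅ for every such U.
  x = p1: opens ∋ x are {p1, p2, p4, p5}, {p1, p2, p3, p4, p5}; each meets A ∖ {p1}, so x IS a limit point.
  x = p2: opens ∋ x are {p1, p2, p4, p5}, {p1, p2, p3, p4, p5}; each meets A ∖ {p2}, so x IS a limit point.
  x = p3: open {p3} ∋ x has {p3} ∩ (A ∖ {p3}) = ∅, so x is NOT a limit point.
  x = p4: opens ∋ x are {p1, p2, p4, p5}, {p1, p2, p3, p4, p5}; each meets A ∖ {p4}, so x IS a limit point.
  x = p5: opens ∋ x are {p1, p2, p4, p5}, {p1, p2, p3, p4, p5}; each meets A ∖ {p5}, so x IS a limit point.
Collecting: A' = {p1, p2, p4, p5}.


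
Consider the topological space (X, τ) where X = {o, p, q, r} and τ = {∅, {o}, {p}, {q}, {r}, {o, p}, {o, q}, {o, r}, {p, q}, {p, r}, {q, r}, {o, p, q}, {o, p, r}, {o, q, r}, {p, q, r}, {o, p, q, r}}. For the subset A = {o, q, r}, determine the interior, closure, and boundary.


int(A) = {o, q, r}, cl(A) = {o, q, r}, ∂A = ∅.

Closed sets in (X, τ) are complements of opens:
  closed(X, τ) = {∅, {o}, {p}, {q}, {r}, {o, p}, {o, q}, {o, r}, {p, q}, {p, r}, {q, r}, {o, p, q}, {o, p, r}, {o, q, r}, {p, q, r}, {o, p, q, r}}.
int(A) = ⋃ {U ∈ τ : U ⊆ A}. Opens contained in A: ∅, {o}, {q}, {r}, {o, q}, {o, r}, {q, r}, {o, q, r}.
Taking the union of these: int(A) = {o, q, r}.
cl(A) = ⋂ {C closed : A ⊆ C}. Closed sets containing A: {o, q, r}, {o, p, q, r}.
Intersecting these: cl(A) = {o, q, r}.
∂A = cl(A) ∖ int(A) = {o, q, r} ∖ {o, q, r} = ∅.


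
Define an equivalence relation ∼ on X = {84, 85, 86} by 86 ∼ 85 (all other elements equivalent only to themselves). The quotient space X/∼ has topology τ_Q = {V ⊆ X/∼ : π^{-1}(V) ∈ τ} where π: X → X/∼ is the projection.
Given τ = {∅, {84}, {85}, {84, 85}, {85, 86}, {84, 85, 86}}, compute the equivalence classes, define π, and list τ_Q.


X/∼ = {[84], [85=86]}; |τ_Q| = 4.

Equivalence classes: [84], [85=86].
Quotient map π: X → X/∼ sends 84 ↦ [84], 85 ↦ [85=86], 86 ↦ [85=86].
For each subset V ⊆ X/∼, compute π^{-1}(V) ⊆ X and check whether π^{-1}(V) ∈ τ. V is open in τ_Q iff π^{-1}(V) ∈ τ.
  V = {}: π^{-1}(V) = ∅ ∈ τ ✓.
  V = {[84]}: π^{-1}(V) = {84} ∈ τ ✓.
  V = {[85=86]}: π^{-1}(V) = {85, 86} ∈ τ ✓.
  V = {[84], [85=86]}: π^{-1}(V) = {84, 85, 86} ∈ τ ✓.
Open sets in the quotient: τ_Q = {{}, {[84]}, {[85=86]}, {[84], [85=86]}} (4 elements).


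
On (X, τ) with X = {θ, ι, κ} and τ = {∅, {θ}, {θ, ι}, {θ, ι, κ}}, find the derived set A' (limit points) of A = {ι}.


A' = {κ}

For each x ∈ X, list the open sets U ∈ τ with x ∈ U, then check whether U ∩ (A ∖ {x}) ≠ ∅ for every such U.
  x = θ: open {θ} ∋ x has {θ} ∩ (A ∖ {θ}) = ∅, so x is NOT a limit point.
  x = ι: open {θ, ι} ∋ x has {θ, ι} ∩ (A ∖ {ι}) = ∅, so x is NOT a limit point.
  x = κ: opens ∋ x are {θ, ι, κ}; each meets A ∖ {κ}, so x IS a limit point.
Collecting: A' = {κ}.


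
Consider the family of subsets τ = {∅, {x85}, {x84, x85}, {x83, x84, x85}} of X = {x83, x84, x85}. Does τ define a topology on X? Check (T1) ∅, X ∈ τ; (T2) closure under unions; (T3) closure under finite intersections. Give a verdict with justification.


τ IS a topology on X.

Axiom (T1): ∅ ∈ τ? Yes; X ∈ τ? Yes.
Axiom (T2/T3): check pairwise unions and intersections of members of τ.
All pairwise intersections and unions checked — each lies in τ. Therefore τ satisfies (T1), (T2), (T3): it IS a topology on X.


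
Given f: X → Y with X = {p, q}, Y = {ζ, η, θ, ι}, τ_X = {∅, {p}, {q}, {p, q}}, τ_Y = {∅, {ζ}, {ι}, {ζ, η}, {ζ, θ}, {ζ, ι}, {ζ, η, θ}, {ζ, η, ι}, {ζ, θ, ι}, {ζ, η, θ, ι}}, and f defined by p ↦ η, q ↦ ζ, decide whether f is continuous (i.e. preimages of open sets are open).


f IS continuous.

Compute f^{-1}(U) for each U ∈ τ_Y:
  U = ∅: f^{-1}(U) = ∅ ∈ τ_X ✓.
  U = {ζ}: f^{-1}(U) = {q} ∈ τ_X ✓.
  U = {ι}: f^{-1}(U) = ∅ ∈ τ_X ✓.
  U = {ζ, η}: f^{-1}(U) = {p, q} ∈ τ_X ✓.
  U = {ζ, θ}: f^{-1}(U) = {q} ∈ τ_X ✓.
  U = {ζ, ι}: f^{-1}(U) = {q} ∈ τ_X ✓.
  U = {ζ, η, θ}: f^{-1}(U) = {p, q} ∈ τ_X ✓.
  U = {ζ, η, ι}: f^{-1}(U) = {p, q} ∈ τ_X ✓.
  U = {ζ, θ, ι}: f^{-1}(U) = {q} ∈ τ_X ✓.
  U = {ζ, η, θ, ι}: f^{-1}(U) = {p, q} ∈ τ_X ✓.
Every preimage lies in τ_X, so f IS continuous.


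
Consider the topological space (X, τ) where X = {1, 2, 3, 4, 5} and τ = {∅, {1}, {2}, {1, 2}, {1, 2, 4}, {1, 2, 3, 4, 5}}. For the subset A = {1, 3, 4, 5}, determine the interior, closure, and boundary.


int(A) = {1}, cl(A) = {1, 3, 4, 5}, ∂A = {3, 4, 5}.

Closed sets in (X, τ) are complements of opens:
  closed(X, τ) = {∅, {3, 5}, {3, 4, 5}, {1, 3, 4, 5}, {2, 3, 4, 5}, {1, 2, 3, 4, 5}}.
int(A) = ⋃ {U ∈ τ : U ⊆ A}. Opens contained in A: ∅, {1}.
Taking the union of these: int(A) = {1}.
cl(A) = ⋂ {C closed : A ⊆ C}. Closed sets containing A: {1, 3, 4, 5}, {1, 2, 3, 4, 5}.
Intersecting these: cl(A) = {1, 3, 4, 5}.
∂A = cl(A) ∖ int(A) = {1, 3, 4, 5} ∖ {1} = {3, 4, 5}.


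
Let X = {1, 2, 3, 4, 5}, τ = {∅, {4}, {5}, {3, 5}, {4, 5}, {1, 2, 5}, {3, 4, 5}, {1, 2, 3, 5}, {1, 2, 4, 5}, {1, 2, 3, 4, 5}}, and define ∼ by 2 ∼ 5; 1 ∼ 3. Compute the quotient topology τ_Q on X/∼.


X/∼ = {[1=3], [2=5], [4]}; |τ_Q| = 4.

Equivalence classes: [1=3], [2=5], [4].
Quotient map π: X → X/∼ sends 1 ↦ [1=3], 2 ↦ [2=5], 3 ↦ [1=3], 4 ↦ [4], 5 ↦ [2=5].
For each subset V ⊆ X/∼, compute π^{-1}(V) ⊆ X and check whether π^{-1}(V) ∈ τ. V is open in τ_Q iff π^{-1}(V) ∈ τ.
  V = {}: π^{-1}(V) = ∅ ∈ τ ✓.
  V = {[1=3]}: π^{-1}(V) = {1, 3} ∉ τ ✗.
  V = {[2=5]}: π^{-1}(V) = {2, 5} ∉ τ ✗.
  V = {[1=3], [2=5]}: π^{-1}(V) = {1, 2, 3, 5} ∈ τ ✓.
  V = {[4]}: π^{-1}(V) = {4} ∈ τ ✓.
  V = {[1=3], [4]}: π^{-1}(V) = {1, 3, 4} ∉ τ ✗.
  V = {[2=5], [4]}: π^{-1}(V) = {2, 4, 5} ∉ τ ✗.
  V = {[1=3], [2=5], [4]}: π^{-1}(V) = {1, 2, 3, 4, 5} ∈ τ ✓.
Open sets in the quotient: τ_Q = {{}, {[1=3], [2=5]}, {[4]}, {[1=3], [2=5], [4]}} (4 elements).


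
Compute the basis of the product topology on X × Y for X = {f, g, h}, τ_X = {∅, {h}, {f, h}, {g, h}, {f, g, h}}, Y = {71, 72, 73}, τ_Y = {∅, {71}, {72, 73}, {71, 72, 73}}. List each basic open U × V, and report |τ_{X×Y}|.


Basis B = {∅ × ∅, {h} × {71}, {f, h} × {71}, {g, h} × {71}, {h} × {72, 73}, {f, g, h} × {71}, {h} × {71, 72, 73}, {f, h} × {72, 73}, {g, h} × {72, 73}, {f, h} × {71, 72, 73}, {f, g, h} × {72, 73}, {g, h} × {71, 72, 73}, {f, g, h} × {71, 72, 73}}; |τ_{X×Y}| = 25.

Enumerate products U × V with U ∈ τ_X, V ∈ τ_Y (deduplicated):
  ∅ × ∅ = {} (∅)
  {h} × {71} = {(h,71)}
  {f, h} × {71} = {(f,71), (h,71)}
  {g, h} × {71} = {(g,71), (h,71)}
  {h} × {72, 73} = {(h,72), (h,73)}
  {f, g, h} × {71} = {(f,71), (g,71), (h,71)}
  {h} × {71, 72, 73} = {(h,71), (h,72), (h,73)}
  {f, h} × {72, 73} = {(f,72), (f,73), (h,72), (h,73)}
  {g, h} × {72, 73} = {(g,72), (g,73), (h,72), (h,73)}
  {f, h} × {71, 72, 73} = {(f,71), (f,72), (f,73), (h,71), (h,72), (h,73)}
  {f, g, h} × {72, 73} = {(f,72), (f,73), (g,72), (g,73), (h,72), (h,73)}
  {g, h} × {71, 72, 73} = {(g,71), (g,72), (g,73), (h,71), (h,72), (h,73)}
  {f, g, h} × {71, 72, 73} = {(f,71), (f,72), (f,73), (g,71), (g,72), (g,73), (h,71), (h,72), (h,73)}
These 13 distinct sets form the basis B.
Close under arbitrary unions to get τ_{X×Y}; counting gives |τ_{X×Y}| = 25.


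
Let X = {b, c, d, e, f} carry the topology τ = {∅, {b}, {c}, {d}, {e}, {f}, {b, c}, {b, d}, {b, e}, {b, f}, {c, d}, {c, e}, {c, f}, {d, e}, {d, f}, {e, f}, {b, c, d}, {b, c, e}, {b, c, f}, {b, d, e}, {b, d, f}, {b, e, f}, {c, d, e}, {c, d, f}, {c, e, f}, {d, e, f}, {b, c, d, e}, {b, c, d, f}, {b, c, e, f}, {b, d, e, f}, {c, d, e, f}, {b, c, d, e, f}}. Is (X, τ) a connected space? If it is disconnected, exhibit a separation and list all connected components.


(X, τ) is disconnected; components = [{b}, {c}, {d}, {e}, {f}].

Find clopen sets (U ∈ τ with X ∖ U ∈ τ):
  U = ∅, X ∖ U = {b, c, d, e, f} — both open, so U is clopen.
  U = {b}, X ∖ U = {c, d, e, f} — both open, so U is clopen.
  U = {c}, X ∖ U = {b, d, e, f} — both open, so U is clopen.
  U = {d}, X ∖ U = {b, c, e, f} — both open, so U is clopen.
  U = {e}, X ∖ U = {b, c, d, f} — both open, so U is clopen.
  U = {f}, X ∖ U = {b, c, d, e} — both open, so U is clopen.
  U = {b, c}, X ∖ U = {d, e, f} — both open, so U is clopen.
  U = {b, d}, X ∖ U = {c, e, f} — both open, so U is clopen.
  U = {b, e}, X ∖ U = {c, d, f} — both open, so U is clopen.
  U = {b, f}, X ∖ U = {c, d, e} — both open, so U is clopen.
  U = {c, d}, X ∖ U = {b, e, f} — both open, so U is clopen.
  U = {c, e}, X ∖ U = {b, d, f} — both open, so U is clopen.
  U = {c, f}, X ∖ U = {b, d, e} — both open, so U is clopen.
  U = {d, e}, X ∖ U = {b, c, f} — both open, so U is clopen.
  U = {d, f}, X ∖ U = {b, c, e} — both open, so U is clopen.
  U = {e, f}, X ∖ U = {b, c, d} — both open, so U is clopen.
  U = {b, c, d}, X ∖ U = {e, f} — both open, so U is clopen.
  U = {b, c, e}, X ∖ U = {d, f} — both open, so U is clopen.
  U = {b, c, f}, X ∖ U = {d, e} — both open, so U is clopen.
  U = {b, d, e}, X ∖ U = {c, f} — both open, so U is clopen.
  U = {b, d, f}, X ∖ U = {c, e} — both open, so U is clopen.
  U = {b, e, f}, X ∖ U = {c, d} — both open, so U is clopen.
  U = {c, d, e}, X ∖ U = {b, f} — both open, so U is clopen.
  U = {c, d, f}, X ∖ U = {b, e} — both open, so U is clopen.
  U = {c, e, f}, X ∖ U = {b, d} — both open, so U is clopen.
  U = {d, e, f}, X ∖ U = {b, c} — both open, so U is clopen.
  U = {b, c, d, e}, X ∖ U = {f} — both open, so U is clopen.
  U = {b, c, d, f}, X ∖ U = {e} — both open, so U is clopen.
  U = {b, c, e, f}, X ∖ U = {d} — both open, so U is clopen.
  U = {b, d, e, f}, X ∖ U = {c} — both open, so U is clopen.
  U = {c, d, e, f}, X ∖ U = {b} — both open, so U is clopen.
  U = {b, c, d, e, f}, X ∖ U = ∅ — both open, so U is clopen.
Nontrivial clopen(s) exist: e.g. {f}. So (X, τ) is disconnected.
Compute connected components by grouping points that agree on all clopens:
  component: {b}
  component: {c}
  component: {d}
  component: {e}
  component: {f}


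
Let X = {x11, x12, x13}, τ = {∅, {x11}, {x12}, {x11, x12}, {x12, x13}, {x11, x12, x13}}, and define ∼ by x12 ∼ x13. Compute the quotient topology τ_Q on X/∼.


X/∼ = {[x11], [x12=x13]}; |τ_Q| = 4.

Equivalence classes: [x11], [x12=x13].
Quotient map π: X → X/∼ sends x11 ↦ [x11], x12 ↦ [x12=x13], x13 ↦ [x12=x13].
For each subset V ⊆ X/∼, compute π^{-1}(V) ⊆ X and check whether π^{-1}(V) ∈ τ. V is open in τ_Q iff π^{-1}(V) ∈ τ.
  V = {}: π^{-1}(V) = ∅ ∈ τ ✓.
  V = {[x11]}: π^{-1}(V) = {x11} ∈ τ ✓.
  V = {[x12=x13]}: π^{-1}(V) = {x12, x13} ∈ τ ✓.
  V = {[x11], [x12=x13]}: π^{-1}(V) = {x11, x12, x13} ∈ τ ✓.
Open sets in the quotient: τ_Q = {{}, {[x11]}, {[x12=x13]}, {[x11], [x12=x13]}} (4 elements).


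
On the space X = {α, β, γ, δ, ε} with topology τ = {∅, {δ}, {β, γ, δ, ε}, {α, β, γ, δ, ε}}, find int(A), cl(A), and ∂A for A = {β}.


int(A) = ∅, cl(A) = {α, β, γ, ε}, ∂A = {α, β, γ, ε}.

Closed sets in (X, τ) are complements of opens:
  closed(X, τ) = {∅, {α}, {α, β, γ, ε}, {α, β, γ, δ, ε}}.
int(A) = ⋃ {U ∈ τ : U ⊆ A}. Opens contained in A: ∅.
Taking the union of these: int(A) = ∅.
cl(A) = ⋂ {C closed : A ⊆ C}. Closed sets containing A: {α, β, γ, ε}, {α, β, γ, δ, ε}.
Intersecting these: cl(A) = {α, β, γ, ε}.
∂A = cl(A) ∖ int(A) = {α, β, γ, ε} ∖ ∅ = {α, β, γ, ε}.


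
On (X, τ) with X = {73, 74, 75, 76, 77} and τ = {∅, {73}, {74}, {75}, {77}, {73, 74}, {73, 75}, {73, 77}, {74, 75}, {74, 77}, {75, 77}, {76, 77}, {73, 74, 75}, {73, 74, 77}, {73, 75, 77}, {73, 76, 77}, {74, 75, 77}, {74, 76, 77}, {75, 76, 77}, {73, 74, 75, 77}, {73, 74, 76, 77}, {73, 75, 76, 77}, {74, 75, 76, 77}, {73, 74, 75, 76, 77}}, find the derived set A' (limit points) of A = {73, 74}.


A' = ∅

For each x ∈ X, list the open sets U ∈ τ with x ∈ U, then check whether U ∩ (A ∖ {x}) ≠ ∅ for every such U.
  x = 73: open {73} ∋ x has {73} ∩ (A ∖ {73}) = ∅, so x is NOT a limit point.
  x = 74: open {74} ∋ x has {74} ∩ (A ∖ {74}) = ∅, so x is NOT a limit point.
  x = 75: open {75} ∋ x has {75} ∩ (A ∖ {75}) = ∅, so x is NOT a limit point.
  x = 76: open {76, 77} ∋ x has {76, 77} ∩ (A ∖ {76}) = ∅, so x is NOT a limit point.
  x = 77: open {77} ∋ x has {77} ∩ (A ∖ {77}) = ∅, so x is NOT a limit point.
Collecting: A' = ∅.


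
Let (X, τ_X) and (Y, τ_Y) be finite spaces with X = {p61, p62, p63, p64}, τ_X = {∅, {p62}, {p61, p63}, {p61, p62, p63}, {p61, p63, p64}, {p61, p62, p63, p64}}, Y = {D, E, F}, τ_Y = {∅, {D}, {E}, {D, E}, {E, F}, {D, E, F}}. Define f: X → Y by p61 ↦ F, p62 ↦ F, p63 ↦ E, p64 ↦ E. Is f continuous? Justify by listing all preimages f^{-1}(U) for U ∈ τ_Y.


f is NOT continuous.

Compute f^{-1}(U) for each U ∈ τ_Y:
  U = ∅: f^{-1}(U) = ∅ ∈ τ_X ✓.
  U = {D}: f^{-1}(U) = ∅ ∈ τ_X ✓.
  U = {E}: f^{-1}(U) = {p63, p64} ∉ τ_X ✗.
  U = {D, E}: f^{-1}(U) = {p63, p64} ∉ τ_X ✗.
  U = {E, F}: f^{-1}(U) = {p61, p62, p63, p64} ∈ τ_X ✓.
  U = {D, E, F}: f^{-1}(U) = {p61, p62, p63, p64} ∈ τ_X ✓.
Found U = {E} with f^{-1}(U) = {p63, p64} not in τ_X. Therefore f is NOT continuous.


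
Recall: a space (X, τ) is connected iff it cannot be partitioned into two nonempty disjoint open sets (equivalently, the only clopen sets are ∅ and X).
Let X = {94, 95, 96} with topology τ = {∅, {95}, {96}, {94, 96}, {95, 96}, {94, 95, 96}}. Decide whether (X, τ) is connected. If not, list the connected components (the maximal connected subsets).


(X, τ) is disconnected; components = [{95}, {94, 96}].

Find clopen sets (U ∈ τ with X ∖ U ∈ τ):
  U = ∅, X ∖ U = {94, 95, 96} — both open, so U is clopen.
  U = {95}, X ∖ U = {94, 96} — both open, so U is clopen.
  U = {94, 96}, X ∖ U = {95} — both open, so U is clopen.
  U = {94, 95, 96}, X ∖ U = ∅ — both open, so U is clopen.
Nontrivial clopen(s) exist: e.g. {94, 96}. So (X, τ) is disconnected.
Compute connected components by grouping points that agree on all clopens:
  component: {95}
  component: {94, 96}


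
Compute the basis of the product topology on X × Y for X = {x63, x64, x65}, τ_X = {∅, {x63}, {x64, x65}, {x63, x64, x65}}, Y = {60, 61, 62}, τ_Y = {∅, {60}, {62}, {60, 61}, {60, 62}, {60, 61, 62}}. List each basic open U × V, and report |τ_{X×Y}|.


Basis B = {∅ × ∅, {x63} × {60}, {x63} × {62}, {x63} × {60, 61}, {x63} × {60, 62}, {x64, x65} × {60}, {x64, x65} × {62}, {x63} × {60, 61, 62}, {x63, x64, x65} × {60}, {x63, x64, x65} × {62}, {x64, x65} × {60, 61}, {x64, x65} × {60, 62}, {x63, x64, x65} × {60, 61}, {x63, x64, x65} × {60, 62}, {x64, x65} × {60, 61, 62}, {x63, x64, x65} × {60, 61, 62}}; |τ_{X×Y}| = 36.

Enumerate products U × V with U ∈ τ_X, V ∈ τ_Y (deduplicated):
  ∅ × ∅ = {} (∅)
  {x63} × {60} = {(x63,60)}
  {x63} × {62} = {(x63,62)}
  {x63} × {60, 61} = {(x63,60), (x63,61)}
  {x63} × {60, 62} = {(x63,60), (x63,62)}
  {x64, x65} × {60} = {(x64,60), (x65,60)}
  {x64, x65} × {62} = {(x64,62), (x65,62)}
  {x63} × {60, 61, 62} = {(x63,60), (x63,61), (x63,62)}
  {x63, x64, x65} × {60} = {(x63,60), (x64,60), (x65,60)}
  {x63, x64, x65} × {62} = {(x63,62), (x64,62), (x65,62)}
  {x64, x65} × {60, 61} = {(x64,60), (x64,61), (x65,60), (x65,61)}
  {x64, x65} × {60, 62} = {(x64,60), (x64,62), (x65,60), (x65,62)}
  {x63, x64, x65} × {60, 61} = {(x63,60), (x63,61), (x64,60), (x64,61), (x65,60), (x65,61)}
  {x63, x64, x65} × {60, 62} = {(x63,60), (x63,62), (x64,60), (x64,62), (x65,60), (x65,62)}
  {x64, x65} × {60, 61, 62} = {(x64,60), (x64,61), (x64,62), (x65,60), (x65,61), (x65,62)}
  {x63, x64, x65} × {60, 61, 62} = {(x63,60), (x63,61), (x63,62), (x64,60), (x64,61), (x64,62), (x65,60), (x65,61), (x65,62)}
These 16 distinct sets form the basis B.
Close under arbitrary unions to get τ_{X×Y}; counting gives |τ_{X×Y}| = 36.


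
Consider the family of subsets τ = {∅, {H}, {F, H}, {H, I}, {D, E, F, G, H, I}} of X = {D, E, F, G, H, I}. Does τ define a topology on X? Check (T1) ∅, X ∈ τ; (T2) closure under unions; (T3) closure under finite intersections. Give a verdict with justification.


τ is NOT a topology on X.

Axiom (T1): ∅ ∈ τ? Yes; X ∈ τ? Yes.
Axiom (T2/T3): check pairwise unions and intersections of members of τ.
Counterexample for (T2): {F, H} ∪ {H, I} = {F, H, I} ∉ τ. Therefore τ is NOT a topology.


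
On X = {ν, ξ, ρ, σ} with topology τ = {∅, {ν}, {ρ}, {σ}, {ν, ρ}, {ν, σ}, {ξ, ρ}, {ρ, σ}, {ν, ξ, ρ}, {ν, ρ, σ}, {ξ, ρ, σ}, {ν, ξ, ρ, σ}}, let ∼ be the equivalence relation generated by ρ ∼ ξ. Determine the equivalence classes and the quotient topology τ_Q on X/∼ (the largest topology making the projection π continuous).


X/∼ = {[ν], [ξ=ρ], [σ]}; |τ_Q| = 8.

Equivalence classes: [ν], [ξ=ρ], [σ].
Quotient map π: X → X/∼ sends ν ↦ [ν], ξ ↦ [ξ=ρ], ρ ↦ [ξ=ρ], σ ↦ [σ].
For each subset V ⊆ X/∼, compute π^{-1}(V) ⊆ X and check whether π^{-1}(V) ∈ τ. V is open in τ_Q iff π^{-1}(V) ∈ τ.
  V = {}: π^{-1}(V) = ∅ ∈ τ ✓.
  V = {[ν]}: π^{-1}(V) = {ν} ∈ τ ✓.
  V = {[ξ=ρ]}: π^{-1}(V) = {ξ, ρ} ∈ τ ✓.
  V = {[ν], [ξ=ρ]}: π^{-1}(V) = {ν, ξ, ρ} ∈ τ ✓.
  V = {[σ]}: π^{-1}(V) = {σ} ∈ τ ✓.
  V = {[ν], [σ]}: π^{-1}(V) = {ν, σ} ∈ τ ✓.
  V = {[ξ=ρ], [σ]}: π^{-1}(V) = {ξ, ρ, σ} ∈ τ ✓.
  V = {[ν], [ξ=ρ], [σ]}: π^{-1}(V) = {ν, ξ, ρ, σ} ∈ τ ✓.
Open sets in the quotient: τ_Q = {{}, {[ν]}, {[ξ=ρ]}, {[ν], [ξ=ρ]}, {[σ]}, {[ν], [σ]}, {[ξ=ρ], [σ]}, {[ν], [ξ=ρ], [σ]}} (8 elements).


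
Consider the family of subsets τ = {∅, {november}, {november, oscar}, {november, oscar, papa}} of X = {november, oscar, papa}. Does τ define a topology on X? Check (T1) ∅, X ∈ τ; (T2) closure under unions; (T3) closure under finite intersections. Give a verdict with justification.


τ IS a topology on X.

Axiom (T1): ∅ ∈ τ? Yes; X ∈ τ? Yes.
Axiom (T2/T3): check pairwise unions and intersections of members of τ.
All pairwise intersections and unions checked — each lies in τ. Therefore τ satisfies (T1), (T2), (T3): it IS a topology on X.


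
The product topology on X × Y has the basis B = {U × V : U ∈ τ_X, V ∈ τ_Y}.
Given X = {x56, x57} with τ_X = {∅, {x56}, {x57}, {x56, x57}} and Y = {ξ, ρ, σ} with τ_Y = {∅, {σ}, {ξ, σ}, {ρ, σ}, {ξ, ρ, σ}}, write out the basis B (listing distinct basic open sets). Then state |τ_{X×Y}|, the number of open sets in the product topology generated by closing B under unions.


Basis B = {∅ × ∅, {x56} × {σ}, {x57} × {σ}, {x56} × {ξ, σ}, {x56} × {ρ, σ}, {x56, x57} × {σ}, {x57} × {ξ, σ}, {x57} × {ρ, σ}, {x56} × {ξ, ρ, σ}, {x57} × {ξ, ρ, σ}, {x56, x57} × {ξ, σ}, {x56, x57} × {ρ, σ}, {x56, x57} × {ξ, ρ, σ}}; |τ_{X×Y}| = 25.

Enumerate products U × V with U ∈ τ_X, V ∈ τ_Y (deduplicated):
  ∅ × ∅ = {} (∅)
  {x56} × {σ} = {(x56,σ)}
  {x57} × {σ} = {(x57,σ)}
  {x56} × {ξ, σ} = {(x56,ξ), (x56,σ)}
  {x56} × {ρ, σ} = {(x56,ρ), (x56,σ)}
  {x56, x57} × {σ} = {(x56,σ), (x57,σ)}
  {x57} × {ξ, σ} = {(x57,ξ), (x57,σ)}
  {x57} × {ρ, σ} = {(x57,ρ), (x57,σ)}
  {x56} × {ξ, ρ, σ} = {(x56,ξ), (x56,ρ), (x56,σ)}
  {x57} × {ξ, ρ, σ} = {(x57,ξ), (x57,ρ), (x57,σ)}
  {x56, x57} × {ξ, σ} = {(x56,ξ), (x56,σ), (x57,ξ), (x57,σ)}
  {x56, x57} × {ρ, σ} = {(x56,ρ), (x56,σ), (x57,ρ), (x57,σ)}
  {x56, x57} × {ξ, ρ, σ} = {(x56,ξ), (x56,ρ), (x56,σ), (x57,ξ), (x57,ρ), (x57,σ)}
These 13 distinct sets form the basis B.
Close under arbitrary unions to get τ_{X×Y}; counting gives |τ_{X×Y}| = 25.


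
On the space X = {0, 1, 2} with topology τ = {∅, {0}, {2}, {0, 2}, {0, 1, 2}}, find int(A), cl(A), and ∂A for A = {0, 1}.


int(A) = {0}, cl(A) = {0, 1}, ∂A = {1}.

Closed sets in (X, τ) are complements of opens:
  closed(X, τ) = {∅, {1}, {0, 1}, {1, 2}, {0, 1, 2}}.
int(A) = ⋃ {U ∈ τ : U ⊆ A}. Opens contained in A: ∅, {0}.
Taking the union of these: int(A) = {0}.
cl(A) = ⋂ {C closed : A ⊆ C}. Closed sets containing A: {0, 1}, {0, 1, 2}.
Intersecting these: cl(A) = {0, 1}.
∂A = cl(A) ∖ int(A) = {0, 1} ∖ {0} = {1}.


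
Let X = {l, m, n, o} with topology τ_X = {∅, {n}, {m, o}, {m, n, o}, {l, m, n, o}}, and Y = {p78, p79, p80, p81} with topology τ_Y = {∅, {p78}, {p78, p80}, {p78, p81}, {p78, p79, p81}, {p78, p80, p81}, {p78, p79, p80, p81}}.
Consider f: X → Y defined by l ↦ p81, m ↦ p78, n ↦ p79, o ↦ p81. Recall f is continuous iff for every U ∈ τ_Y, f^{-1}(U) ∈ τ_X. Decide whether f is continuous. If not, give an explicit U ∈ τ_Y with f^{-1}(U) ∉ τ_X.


f is NOT continuous.

Compute f^{-1}(U) for each U ∈ τ_Y:
  U = ∅: f^{-1}(U) = ∅ ∈ τ_X ✓.
  U = {p78}: f^{-1}(U) = {m} ∉ τ_X ✗.
  U = {p78, p80}: f^{-1}(U) = {m} ∉ τ_X ✗.
  U = {p78, p81}: f^{-1}(U) = {l, m, o} ∉ τ_X ✗.
  U = {p78, p79, p81}: f^{-1}(U) = {l, m, n, o} ∈ τ_X ✓.
  U = {p78, p80, p81}: f^{-1}(U) = {l, m, o} ∉ τ_X ✗.
  U = {p78, p79, p80, p81}: f^{-1}(U) = {l, m, n, o} ∈ τ_X ✓.
Found U = {p78} with f^{-1}(U) = {m} not in τ_X. Therefore f is NOT continuous.


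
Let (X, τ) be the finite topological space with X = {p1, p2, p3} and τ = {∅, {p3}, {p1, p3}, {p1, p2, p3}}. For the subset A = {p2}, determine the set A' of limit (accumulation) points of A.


A' = ∅

For each x ∈ X, list the open sets U ∈ τ with x ∈ U, then check whether U ∩ (A ∖ {x}) ≠ ∅ for every such U.
  x = p1: open {p1, p3} ∋ x has {p1, p3} ∩ (A ∖ {p1}) = ∅, so x is NOT a limit point.
  x = p2: open {p1, p2, p3} ∋ x has {p1, p2, p3} ∩ (A ∖ {p2}) = ∅, so x is NOT a limit point.
  x = p3: open {p3} ∋ x has {p3} ∩ (A ∖ {p3}) = ∅, so x is NOT a limit point.
Collecting: A' = ∅.


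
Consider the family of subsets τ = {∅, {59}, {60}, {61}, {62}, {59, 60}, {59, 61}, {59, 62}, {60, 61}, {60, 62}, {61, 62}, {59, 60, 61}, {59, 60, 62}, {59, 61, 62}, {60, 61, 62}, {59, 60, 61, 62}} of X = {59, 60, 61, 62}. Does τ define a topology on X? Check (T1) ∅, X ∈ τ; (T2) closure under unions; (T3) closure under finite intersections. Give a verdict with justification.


τ IS a topology on X.

Axiom (T1): ∅ ∈ τ? Yes; X ∈ τ? Yes.
Axiom (T2/T3): check pairwise unions and intersections of members of τ.
All pairwise intersections and unions checked — each lies in τ. Therefore τ satisfies (T1), (T2), (T3): it IS a topology on X.


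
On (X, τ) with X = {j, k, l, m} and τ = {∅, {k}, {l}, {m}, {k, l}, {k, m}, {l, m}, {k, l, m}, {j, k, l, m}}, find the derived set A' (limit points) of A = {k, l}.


A' = {j}

For each x ∈ X, list the open sets U ∈ τ with x ∈ U, then check whether U ∩ (A ∖ {x}) ≠ ∅ for every such U.
  x = j: opens ∋ x are {j, k, l, m}; each meets A ∖ {j}, so x IS a limit point.
  x = k: open {k} ∋ x has {k} ∩ (A ∖ {k}) = ∅, so x is NOT a limit point.
  x = l: open {l} ∋ x has {l} ∩ (A ∖ {l}) = ∅, so x is NOT a limit point.
  x = m: open {m} ∋ x has {m} ∩ (A ∖ {m}) = ∅, so x is NOT a limit point.
Collecting: A' = {j}.


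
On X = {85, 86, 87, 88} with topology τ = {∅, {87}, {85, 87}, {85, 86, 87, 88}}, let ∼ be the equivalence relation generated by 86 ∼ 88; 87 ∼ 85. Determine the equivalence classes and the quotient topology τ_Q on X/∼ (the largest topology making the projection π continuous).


X/∼ = {[85=87], [86=88]}; |τ_Q| = 3.

Equivalence classes: [85=87], [86=88].
Quotient map π: X → X/∼ sends 85 ↦ [85=87], 86 ↦ [86=88], 87 ↦ [85=87], 88 ↦ [86=88].
For each subset V ⊆ X/∼, compute π^{-1}(V) ⊆ X and check whether π^{-1}(V) ∈ τ. V is open in τ_Q iff π^{-1}(V) ∈ τ.
  V = {}: π^{-1}(V) = ∅ ∈ τ ✓.
  V = {[85=87]}: π^{-1}(V) = {85, 87} ∈ τ ✓.
  V = {[86=88]}: π^{-1}(V) = {86, 88} ∉ τ ✗.
  V = {[85=87], [86=88]}: π^{-1}(V) = {85, 86, 87, 88} ∈ τ ✓.
Open sets in the quotient: τ_Q = {{}, {[85=87]}, {[85=87], [86=88]}} (3 elements).


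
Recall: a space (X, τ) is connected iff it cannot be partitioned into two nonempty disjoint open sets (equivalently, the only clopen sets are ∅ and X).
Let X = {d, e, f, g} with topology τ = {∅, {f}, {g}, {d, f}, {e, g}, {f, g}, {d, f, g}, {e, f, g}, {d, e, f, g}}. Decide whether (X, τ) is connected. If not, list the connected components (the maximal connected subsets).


(X, τ) is disconnected; components = [{d, f}, {e, g}].

Find clopen sets (U ∈ τ with X ∖ U ∈ τ):
  U = ∅, X ∖ U = {d, e, f, g} — both open, so U is clopen.
  U = {d, f}, X ∖ U = {e, g} — both open, so U is clopen.
  U = {e, g}, X ∖ U = {d, f} — both open, so U is clopen.
  U = {d, e, f, g}, X ∖ U = ∅ — both open, so U is clopen.
Nontrivial clopen(s) exist: e.g. {d, f}. So (X, τ) is disconnected.
Compute connected components by grouping points that agree on all clopens:
  component: {d, f}
  component: {e, g}


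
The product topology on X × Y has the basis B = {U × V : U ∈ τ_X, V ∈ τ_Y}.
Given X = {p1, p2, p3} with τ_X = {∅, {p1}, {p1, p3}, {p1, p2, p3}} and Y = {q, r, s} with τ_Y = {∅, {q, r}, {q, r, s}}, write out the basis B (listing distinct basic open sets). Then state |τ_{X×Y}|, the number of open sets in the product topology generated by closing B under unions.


Basis B = {∅ × ∅, {p1} × {q, r}, {p1} × {q, r, s}, {p1, p3} × {q, r}, {p1, p3} × {q, r, s}, {p1, p2, p3} × {q, r}, {p1, p2, p3} × {q, r, s}}; |τ_{X×Y}| = 10.

Enumerate products U × V with U ∈ τ_X, V ∈ τ_Y (deduplicated):
  ∅ × ∅ = {} (∅)
  {p1} × {q, r} = {(p1,q), (p1,r)}
  {p1} × {q, r, s} = {(p1,q), (p1,r), (p1,s)}
  {p1, p3} × {q, r} = {(p1,q), (p1,r), (p3,q), (p3,r)}
  {p1, p3} × {q, r, s} = {(p1,q), (p1,r), (p1,s), (p3,q), (p3,r), (p3,s)}
  {p1, p2, p3} × {q, r} = {(p1,q), (p1,r), (p2,q), (p2,r), (p3,q), (p3,r)}
  {p1, p2, p3} × {q, r, s} = {(p1,q), (p1,r), (p1,s), (p2,q), (p2,r), (p2,s), (p3,q), (p3,r), (p3,s)}
These 7 distinct sets form the basis B.
Close under arbitrary unions to get τ_{X×Y}; counting gives |τ_{X×Y}| = 10.


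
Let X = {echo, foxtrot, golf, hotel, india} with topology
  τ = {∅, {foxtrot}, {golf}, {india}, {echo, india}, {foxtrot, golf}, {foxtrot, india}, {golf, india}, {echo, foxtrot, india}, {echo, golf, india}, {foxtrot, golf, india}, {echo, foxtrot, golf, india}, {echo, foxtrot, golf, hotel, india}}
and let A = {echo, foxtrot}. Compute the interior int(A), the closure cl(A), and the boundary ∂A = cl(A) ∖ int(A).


int(A) = {foxtrot}, cl(A) = {echo, foxtrot, hotel}, ∂A = {echo, hotel}.

Closed sets in (X, τ) are complements of opens:
  closed(X, τ) = {∅, {hotel}, {echo, hotel}, {foxtrot, hotel}, {golf, hotel}, {echo, foxtrot, hotel}, {echo, golf, hotel}, {echo, hotel, india}, {foxtrot, golf, hotel}, {echo, foxtrot, golf, hotel}, {echo, foxtrot, hotel, india}, {echo, golf, hotel, india}, {echo, foxtrot, golf, hotel, india}}.
int(A) = ⋃ {U ∈ τ : U ⊆ A}. Opens contained in A: ∅, {foxtrot}.
Taking the union of these: int(A) = {foxtrot}.
cl(A) = ⋂ {C closed : A ⊆ C}. Closed sets containing A: {echo, foxtrot, hotel}, {echo, foxtrot, golf, hotel}, {echo, foxtrot, hotel, india}, {echo, foxtrot, golf, hotel, india}.
Intersecting these: cl(A) = {echo, foxtrot, hotel}.
∂A = cl(A) ∖ int(A) = {echo, foxtrot, hotel} ∖ {foxtrot} = {echo, hotel}.


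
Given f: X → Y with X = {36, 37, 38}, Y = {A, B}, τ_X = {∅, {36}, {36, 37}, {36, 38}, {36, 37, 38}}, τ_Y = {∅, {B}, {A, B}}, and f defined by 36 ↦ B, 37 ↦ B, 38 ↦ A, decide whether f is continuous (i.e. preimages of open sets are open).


f IS continuous.

Compute f^{-1}(U) for each U ∈ τ_Y:
  U = ∅: f^{-1}(U) = ∅ ∈ τ_X ✓.
  U = {B}: f^{-1}(U) = {36, 37} ∈ τ_X ✓.
  U = {A, B}: f^{-1}(U) = {36, 37, 38} ∈ τ_X ✓.
Every preimage lies in τ_X, so f IS continuous.


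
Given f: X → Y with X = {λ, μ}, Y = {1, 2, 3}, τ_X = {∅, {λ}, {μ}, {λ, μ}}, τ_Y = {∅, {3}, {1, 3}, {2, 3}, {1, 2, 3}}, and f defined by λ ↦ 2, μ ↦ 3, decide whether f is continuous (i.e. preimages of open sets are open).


f IS continuous.

Compute f^{-1}(U) for each U ∈ τ_Y:
  U = ∅: f^{-1}(U) = ∅ ∈ τ_X ✓.
  U = {3}: f^{-1}(U) = {μ} ∈ τ_X ✓.
  U = {1, 3}: f^{-1}(U) = {μ} ∈ τ_X ✓.
  U = {2, 3}: f^{-1}(U) = {λ, μ} ∈ τ_X ✓.
  U = {1, 2, 3}: f^{-1}(U) = {λ, μ} ∈ τ_X ✓.
Every preimage lies in τ_X, so f IS continuous.


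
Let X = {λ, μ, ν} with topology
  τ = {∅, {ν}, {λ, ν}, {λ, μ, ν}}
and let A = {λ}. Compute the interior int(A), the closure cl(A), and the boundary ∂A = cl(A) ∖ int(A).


int(A) = ∅, cl(A) = {λ, μ}, ∂A = {λ, μ}.

Closed sets in (X, τ) are complements of opens:
  closed(X, τ) = {∅, {μ}, {λ, μ}, {λ, μ, ν}}.
int(A) = ⋃ {U ∈ τ : U ⊆ A}. Opens contained in A: ∅.
Taking the union of these: int(A) = ∅.
cl(A) = ⋂ {C closed : A ⊆ C}. Closed sets containing A: {λ, μ}, {λ, μ, ν}.
Intersecting these: cl(A) = {λ, μ}.
∂A = cl(A) ∖ int(A) = {λ, μ} ∖ ∅ = {λ, μ}.


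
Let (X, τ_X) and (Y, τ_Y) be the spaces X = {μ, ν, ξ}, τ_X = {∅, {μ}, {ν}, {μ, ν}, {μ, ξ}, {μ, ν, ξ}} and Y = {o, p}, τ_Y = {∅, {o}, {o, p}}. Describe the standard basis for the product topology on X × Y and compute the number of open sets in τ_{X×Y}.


Basis B = {∅ × ∅, {μ} × {o}, {ν} × {o}, {μ} × {o, p}, {μ, ν} × {o}, {μ, ξ} × {o}, {ν} × {o, p}, {μ, ν, ξ} × {o}, {μ, ν} × {o, p}, {μ, ξ} × {o, p}, {μ, ν, ξ} × {o, p}}; |τ_{X×Y}| = 18.

Enumerate products U × V with U ∈ τ_X, V ∈ τ_Y (deduplicated):
  ∅ × ∅ = {} (∅)
  {μ} × {o} = {(μ,o)}
  {ν} × {o} = {(ν,o)}
  {μ} × {o, p} = {(μ,o), (μ,p)}
  {μ, ν} × {o} = {(μ,o), (ν,o)}
  {μ, ξ} × {o} = {(μ,o), (ξ,o)}
  {ν} × {o, p} = {(ν,o), (ν,p)}
  {μ, ν, ξ} × {o} = {(μ,o), (ν,o), (ξ,o)}
  {μ, ν} × {o, p} = {(μ,o), (μ,p), (ν,o), (ν,p)}
  {μ, ξ} × {o, p} = {(μ,o), (μ,p), (ξ,o), (ξ,p)}
  {μ, ν, ξ} × {o, p} = {(μ,o), (μ,p), (ν,o), (ν,p), (ξ,o), (ξ,p)}
These 11 distinct sets form the basis B.
Close under arbitrary unions to get τ_{X×Y}; counting gives |τ_{X×Y}| = 18.


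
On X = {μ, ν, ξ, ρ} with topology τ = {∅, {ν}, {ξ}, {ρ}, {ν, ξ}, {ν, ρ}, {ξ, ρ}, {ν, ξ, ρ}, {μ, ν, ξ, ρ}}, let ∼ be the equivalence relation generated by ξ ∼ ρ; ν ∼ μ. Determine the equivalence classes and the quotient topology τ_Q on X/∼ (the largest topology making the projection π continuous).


X/∼ = {[μ=ν], [ξ=ρ]}; |τ_Q| = 3.

Equivalence classes: [μ=ν], [ξ=ρ].
Quotient map π: X → X/∼ sends μ ↦ [μ=ν], ν ↦ [μ=ν], ξ ↦ [ξ=ρ], ρ ↦ [ξ=ρ].
For each subset V ⊆ X/∼, compute π^{-1}(V) ⊆ X and check whether π^{-1}(V) ∈ τ. V is open in τ_Q iff π^{-1}(V) ∈ τ.
  V = {}: π^{-1}(V) = ∅ ∈ τ ✓.
  V = {[μ=ν]}: π^{-1}(V) = {μ, ν} ∉ τ ✗.
  V = {[ξ=ρ]}: π^{-1}(V) = {ξ, ρ} ∈ τ ✓.
  V = {[μ=ν], [ξ=ρ]}: π^{-1}(V) = {μ, ν, ξ, ρ} ∈ τ ✓.
Open sets in the quotient: τ_Q = {{}, {[ξ=ρ]}, {[μ=ν], [ξ=ρ]}} (3 elements).


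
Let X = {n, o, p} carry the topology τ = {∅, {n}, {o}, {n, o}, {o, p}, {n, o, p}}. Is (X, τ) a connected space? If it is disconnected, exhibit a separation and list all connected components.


(X, τ) is disconnected; components = [{n}, {o, p}].

Find clopen sets (U ∈ τ with X ∖ U ∈ τ):
  U = ∅, X ∖ U = {n, o, p} — both open, so U is clopen.
  U = {n}, X ∖ U = {o, p} — both open, so U is clopen.
  U = {o, p}, X ∖ U = {n} — both open, so U is clopen.
  U = {n, o, p}, X ∖ U = ∅ — both open, so U is clopen.
Nontrivial clopen(s) exist: e.g. {n}. So (X, τ) is disconnected.
Compute connected components by grouping points that agree on all clopens:
  component: {n}
  component: {o, p}


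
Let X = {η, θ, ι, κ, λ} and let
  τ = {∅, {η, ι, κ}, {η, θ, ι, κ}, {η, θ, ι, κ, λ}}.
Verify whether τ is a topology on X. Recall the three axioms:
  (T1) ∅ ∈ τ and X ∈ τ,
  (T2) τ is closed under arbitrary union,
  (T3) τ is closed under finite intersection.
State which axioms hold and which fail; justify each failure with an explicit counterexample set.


τ IS a topology on X.

Axiom (T1): ∅ ∈ τ? Yes; X ∈ τ? Yes.
Axiom (T2/T3): check pairwise unions and intersections of members of τ.
All pairwise intersections and unions checked — each lies in τ. Therefore τ satisfies (T1), (T2), (T3): it IS a topology on X.


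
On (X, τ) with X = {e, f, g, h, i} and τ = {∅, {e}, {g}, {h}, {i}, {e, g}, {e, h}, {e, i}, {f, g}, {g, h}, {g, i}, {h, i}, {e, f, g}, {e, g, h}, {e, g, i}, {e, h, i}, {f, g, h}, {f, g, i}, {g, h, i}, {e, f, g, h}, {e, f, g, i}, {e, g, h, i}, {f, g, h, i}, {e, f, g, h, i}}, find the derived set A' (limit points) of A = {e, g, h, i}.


A' = {f}

For each x ∈ X, list the open sets U ∈ τ with x ∈ U, then check whether U ∩ (A ∖ {x}) ≠ ∅ for every such U.
  x = e: open {e} ∋ x has {e} ∩ (A ∖ {e}) = ∅, so x is NOT a limit point.
  x = f: opens ∋ x are {f, g}, {e, f, g}, {f, g, h}, {f, g, i}, {e, f, g, h}, {e, f, g, i}, {f, g, h, i}, {e, f, g, h, i}; each meets A ∖ {f}, so x IS a limit point.
  x = g: open {g} ∋ x has {g} ∩ (A ∖ {g}) = ∅, so x is NOT a limit point.
  x = h: open {h} ∋ x has {h} ∩ (A ∖ {h}) = ∅, so x is NOT a limit point.
  x = i: open {i} ∋ x has {i} ∩ (A ∖ {i}) = ∅, so x is NOT a limit point.
Collecting: A' = {f}.


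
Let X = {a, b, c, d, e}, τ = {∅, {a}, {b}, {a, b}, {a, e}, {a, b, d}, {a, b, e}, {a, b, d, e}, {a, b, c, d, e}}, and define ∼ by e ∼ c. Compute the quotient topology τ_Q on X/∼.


X/∼ = {[a], [b], [c=e], [d]}; |τ_Q| = 6.

Equivalence classes: [a], [b], [c=e], [d].
Quotient map π: X → X/∼ sends a ↦ [a], b ↦ [b], c ↦ [c=e], d ↦ [d], e ↦ [c=e].
For each subset V ⊆ X/∼, compute π^{-1}(V) ⊆ X and check whether π^{-1}(V) ∈ τ. V is open in τ_Q iff π^{-1}(V) ∈ τ.
  V = {}: π^{-1}(V) = ∅ ∈ τ ✓.
  V = {[a]}: π^{-1}(V) = {a} ∈ τ ✓.
  V = {[b]}: π^{-1}(V) = {b} ∈ τ ✓.
  V = {[a], [b]}: π^{-1}(V) = {a, b} ∈ τ ✓.
  V = {[c=e]}: π^{-1}(V) = {c, e} ∉ τ ✗.
  V = {[a], [c=e]}: π^{-1}(V) = {a, c, e} ∉ τ ✗.
  V = {[b], [c=e]}: π^{-1}(V) = {b, c, e} ∉ τ ✗.
  V = {[a], [b], [c=e]}: π^{-1}(V) = {a, b, c, e} ∉ τ ✗.
  V = {[d]}: π^{-1}(V) = {d} ∉ τ ✗.
  V = {[a], [d]}: π^{-1}(V) = {a, d} ∉ τ ✗.
  V = {[b], [d]}: π^{-1}(V) = {b, d} ∉ τ ✗.
  V = {[a], [b], [d]}: π^{-1}(V) = {a, b, d} ∈ τ ✓.
  V = {[c=e], [d]}: π^{-1}(V) = {c, d, e} ∉ τ ✗.
  V = {[a], [c=e], [d]}: π^{-1}(V) = {a, c, d, e} ∉ τ ✗.
  V = {[b], [c=e], [d]}: π^{-1}(V) = {b, c, d, e} ∉ τ ✗.
  V = {[a], [b], [c=e], [d]}: π^{-1}(V) = {a, b, c, d, e} ∈ τ ✓.
Open sets in the quotient: τ_Q = {{}, {[a]}, {[b]}, {[a], [b]}, {[a], [b], [d]}, {[a], [b], [c=e], [d]}} (6 elements).


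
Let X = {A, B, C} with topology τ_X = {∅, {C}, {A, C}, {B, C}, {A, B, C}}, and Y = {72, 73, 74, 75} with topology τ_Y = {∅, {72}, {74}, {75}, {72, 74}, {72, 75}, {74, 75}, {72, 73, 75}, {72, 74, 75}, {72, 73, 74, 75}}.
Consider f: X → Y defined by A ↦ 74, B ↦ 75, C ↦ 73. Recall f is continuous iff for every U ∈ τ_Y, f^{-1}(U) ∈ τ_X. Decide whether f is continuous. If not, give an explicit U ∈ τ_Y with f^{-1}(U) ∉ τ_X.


f is NOT continuous.

Compute f^{-1}(U) for each U ∈ τ_Y:
  U = ∅: f^{-1}(U) = ∅ ∈ τ_X ✓.
  U = {72}: f^{-1}(U) = ∅ ∈ τ_X ✓.
  U = {74}: f^{-1}(U) = {A} ∉ τ_X ✗.
  U = {75}: f^{-1}(U) = {B} ∉ τ_X ✗.
  U = {72, 74}: f^{-1}(U) = {A} ∉ τ_X ✗.
  U = {72, 75}: f^{-1}(U) = {B} ∉ τ_X ✗.
  U = {74, 75}: f^{-1}(U) = {A, B} ∉ τ_X ✗.
  U = {72, 73, 75}: f^{-1}(U) = {B, C} ∈ τ_X ✓.
  U = {72, 74, 75}: f^{-1}(U) = {A, B} ∉ τ_X ✗.
  U = {72, 73, 74, 75}: f^{-1}(U) = {A, B, C} ∈ τ_X ✓.
Found U = {74} with f^{-1}(U) = {A} not in τ_X. Therefore f is NOT continuous.


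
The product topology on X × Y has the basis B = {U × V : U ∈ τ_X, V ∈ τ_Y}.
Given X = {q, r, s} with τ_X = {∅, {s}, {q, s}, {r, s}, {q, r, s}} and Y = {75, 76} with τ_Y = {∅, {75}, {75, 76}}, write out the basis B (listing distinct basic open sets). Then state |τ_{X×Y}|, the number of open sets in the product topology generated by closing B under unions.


Basis B = {∅ × ∅, {s} × {75}, {q, s} × {75}, {r, s} × {75}, {s} × {75, 76}, {q, r, s} × {75}, {q, s} × {75, 76}, {r, s} × {75, 76}, {q, r, s} × {75, 76}}; |τ_{X×Y}| = 14.

Enumerate products U × V with U ∈ τ_X, V ∈ τ_Y (deduplicated):
  ∅ × ∅ = {} (∅)
  {s} × {75} = {(s,75)}
  {q, s} × {75} = {(q,75), (s,75)}
  {r, s} × {75} = {(r,75), (s,75)}
  {s} × {75, 76} = {(s,75), (s,76)}
  {q, r, s} × {75} = {(q,75), (r,75), (s,75)}
  {q, s} × {75, 76} = {(q,75), (q,76), (s,75), (s,76)}
  {r, s} × {75, 76} = {(r,75), (r,76), (s,75), (s,76)}
  {q, r, s} × {75, 76} = {(q,75), (q,76), (r,75), (r,76), (s,75), (s,76)}
These 9 distinct sets form the basis B.
Close under arbitrary unions to get τ_{X×Y}; counting gives |τ_{X×Y}| = 14.
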